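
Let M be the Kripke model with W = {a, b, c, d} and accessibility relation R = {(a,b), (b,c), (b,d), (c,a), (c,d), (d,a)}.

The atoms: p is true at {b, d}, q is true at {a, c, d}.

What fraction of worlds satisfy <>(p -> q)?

a: successors {b}; p -> q there: b:F. ✗
b: successors {c, d}; p -> q there: c:T, d:T. ✓
c: successors {a, d}; p -> q there: a:T, d:T. ✓
d: successors {a}; p -> q there: a:T. ✓
That's 3 of 4 worlds, so 3/4.

3/4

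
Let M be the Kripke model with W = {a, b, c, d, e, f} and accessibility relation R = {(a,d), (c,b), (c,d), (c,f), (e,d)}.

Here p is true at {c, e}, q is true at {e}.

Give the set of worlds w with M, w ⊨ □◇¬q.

{b, d, f}

a: successors {d}; ◇¬q there: d:F. ✗
b: no successors, so □◇¬q holds vacuously. ✓
c: successors {b, d, f}; ◇¬q there: b:F, d:F, f:F. ✗
d: no successors, so □◇¬q holds vacuously. ✓
e: successors {d}; ◇¬q there: d:F. ✗
f: no successors, so □◇¬q holds vacuously. ✓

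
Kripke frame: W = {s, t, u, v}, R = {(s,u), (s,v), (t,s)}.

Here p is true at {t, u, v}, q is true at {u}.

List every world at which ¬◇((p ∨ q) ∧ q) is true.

s: ◇((p ∨ q) ∧ q) is T. ✗
t: ◇((p ∨ q) ∧ q) is F. ✓
u: ◇((p ∨ q) ∧ q) is F. ✓
v: ◇((p ∨ q) ∧ q) is F. ✓

{t, u, v}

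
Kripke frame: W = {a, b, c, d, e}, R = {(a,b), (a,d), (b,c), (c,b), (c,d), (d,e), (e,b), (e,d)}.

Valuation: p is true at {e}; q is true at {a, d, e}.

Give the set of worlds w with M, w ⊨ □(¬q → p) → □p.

a: □(¬q → p) is F, □p is F. ✓
b: □(¬q → p) is F, □p is F. ✓
c: □(¬q → p) is F, □p is F. ✓
d: □(¬q → p) is T, □p is T. ✓
e: □(¬q → p) is F, □p is F. ✓

{a, b, c, d, e}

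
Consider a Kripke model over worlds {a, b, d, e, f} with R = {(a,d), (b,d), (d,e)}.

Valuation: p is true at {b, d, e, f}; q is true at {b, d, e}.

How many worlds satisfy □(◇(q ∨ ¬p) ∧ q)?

4

a: successors {d}; ◇(q ∨ ¬p) ∧ q there: d:T. ✓
b: successors {d}; ◇(q ∨ ¬p) ∧ q there: d:T. ✓
d: successors {e}; ◇(q ∨ ¬p) ∧ q there: e:F. ✗
e: no successors, so □(◇(q ∨ ¬p) ∧ q) holds vacuously. ✓
f: no successors, so □(◇(q ∨ ¬p) ∧ q) holds vacuously. ✓
Satisfying worlds: {a, b, e, f}.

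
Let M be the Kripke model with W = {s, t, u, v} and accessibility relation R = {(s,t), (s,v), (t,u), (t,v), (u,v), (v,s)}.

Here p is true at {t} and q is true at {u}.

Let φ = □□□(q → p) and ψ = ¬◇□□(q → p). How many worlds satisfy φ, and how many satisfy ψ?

For □□□(q → p):
s: successors {t, v}; □□(q → p) there: t:T, v:T. ✓
t: successors {u, v}; □□(q → p) there: u:T, v:T. ✓
u: successors {v}; □□(q → p) there: v:T. ✓
v: successors {s}; □□(q → p) there: s:F. ✗
— 3 worlds.
For ¬◇□□(q → p):
s: ◇□□(q → p) is T. ✗
t: ◇□□(q → p) is T. ✗
u: ◇□□(q → p) is T. ✗
v: ◇□□(q → p) is F. ✓
— 1 world.

3 and 1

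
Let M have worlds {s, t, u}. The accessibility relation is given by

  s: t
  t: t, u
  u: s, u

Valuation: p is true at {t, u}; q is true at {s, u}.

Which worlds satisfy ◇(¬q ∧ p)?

{s, t}

s: successors {t}; ¬q ∧ p there: t:T. ✓
t: successors {t, u}; ¬q ∧ p there: t:T, u:F. ✓
u: successors {s, u}; ¬q ∧ p there: s:F, u:F. ✗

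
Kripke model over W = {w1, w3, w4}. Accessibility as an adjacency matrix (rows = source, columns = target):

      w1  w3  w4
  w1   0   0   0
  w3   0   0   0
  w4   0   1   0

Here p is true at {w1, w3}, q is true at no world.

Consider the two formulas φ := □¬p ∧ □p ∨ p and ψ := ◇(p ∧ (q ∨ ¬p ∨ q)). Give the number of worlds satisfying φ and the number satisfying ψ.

For □¬p ∧ □p ∨ p:
w1: □¬p ∧ □p is T, p is T. ✓
w3: □¬p ∧ □p is T, p is T. ✓
w4: □¬p ∧ □p is F, p is F. ✗
— 2 worlds.
For ◇(p ∧ (q ∨ ¬p ∨ q)):
w1: no successors, so ◇(p ∧ (q ∨ ¬p ∨ q)) fails. ✗
w3: no successors, so ◇(p ∧ (q ∨ ¬p ∨ q)) fails. ✗
w4: successors {w3}; p ∧ (q ∨ ¬p ∨ q) there: w3:F. ✗
— 0 worlds.

2 and 0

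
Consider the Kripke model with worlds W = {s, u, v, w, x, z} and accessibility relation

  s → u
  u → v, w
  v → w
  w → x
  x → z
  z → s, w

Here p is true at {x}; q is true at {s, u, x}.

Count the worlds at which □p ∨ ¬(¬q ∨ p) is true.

s: □p is F, ¬(¬q ∨ p) is T. ✓
u: □p is F, ¬(¬q ∨ p) is T. ✓
v: □p is F, ¬(¬q ∨ p) is F. ✗
w: □p is T, ¬(¬q ∨ p) is F. ✓
x: □p is F, ¬(¬q ∨ p) is F. ✗
z: □p is F, ¬(¬q ∨ p) is F. ✗
Satisfying worlds: {s, u, w}.

3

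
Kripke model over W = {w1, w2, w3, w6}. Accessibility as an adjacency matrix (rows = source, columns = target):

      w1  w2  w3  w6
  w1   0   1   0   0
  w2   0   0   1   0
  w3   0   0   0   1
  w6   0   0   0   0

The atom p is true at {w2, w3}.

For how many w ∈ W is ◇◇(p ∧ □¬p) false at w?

w1: successors {w2}; ◇(p ∧ □¬p) there: w2:T. ✓
w2: successors {w3}; ◇(p ∧ □¬p) there: w3:F. ✗
w3: successors {w6}; ◇(p ∧ □¬p) there: w6:F. ✗
w6: no successors, so ◇◇(p ∧ □¬p) fails. ✗
Satisfying worlds: {w1}.
So ◇◇(p ∧ □¬p) fails at the other 3 worlds.

3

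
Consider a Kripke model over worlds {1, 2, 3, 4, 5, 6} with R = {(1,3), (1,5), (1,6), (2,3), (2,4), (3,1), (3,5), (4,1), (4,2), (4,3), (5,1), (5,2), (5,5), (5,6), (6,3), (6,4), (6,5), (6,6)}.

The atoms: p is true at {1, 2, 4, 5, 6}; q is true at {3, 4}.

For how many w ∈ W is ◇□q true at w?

1: successors {3, 5, 6}; □q there: 3:F, 5:F, 6:F. ✗
2: successors {3, 4}; □q there: 3:F, 4:F. ✗
3: successors {1, 5}; □q there: 1:F, 5:F. ✗
4: successors {1, 2, 3}; □q there: 1:F, 2:T, 3:F. ✓
5: successors {1, 2, 5, 6}; □q there: 1:F, 2:T, 5:F, 6:F. ✓
6: successors {3, 4, 5, 6}; □q there: 3:F, 4:F, 5:F, 6:F. ✗
Satisfying worlds: {4, 5}.

2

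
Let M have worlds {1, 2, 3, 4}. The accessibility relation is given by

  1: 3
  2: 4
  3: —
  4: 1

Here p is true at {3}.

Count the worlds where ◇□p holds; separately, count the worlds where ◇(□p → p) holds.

For ◇□p:
1: successors {3}; □p there: 3:T. ✓
2: successors {4}; □p there: 4:F. ✗
3: no successors, so ◇□p fails. ✗
4: successors {1}; □p there: 1:T. ✓
— 2 worlds.
For ◇(□p → p):
1: successors {3}; □p → p there: 3:T. ✓
2: successors {4}; □p → p there: 4:T. ✓
3: no successors, so ◇(□p → p) fails. ✗
4: successors {1}; □p → p there: 1:F. ✗
— 2 worlds.

2 and 2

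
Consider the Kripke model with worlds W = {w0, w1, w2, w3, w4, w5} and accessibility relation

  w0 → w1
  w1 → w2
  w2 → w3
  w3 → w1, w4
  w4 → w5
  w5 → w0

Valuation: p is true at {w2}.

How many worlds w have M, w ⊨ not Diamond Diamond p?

w0: Diamond Diamond p is T. ✗
w1: Diamond Diamond p is F. ✓
w2: Diamond Diamond p is F. ✓
w3: Diamond Diamond p is T. ✗
w4: Diamond Diamond p is F. ✓
w5: Diamond Diamond p is F. ✓
Satisfying worlds: {w1, w2, w4, w5}.

4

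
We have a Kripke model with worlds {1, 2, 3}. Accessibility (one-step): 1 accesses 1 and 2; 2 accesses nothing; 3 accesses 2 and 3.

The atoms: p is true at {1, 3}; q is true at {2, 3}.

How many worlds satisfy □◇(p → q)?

1: successors {1, 2}; ◇(p → q) there: 1:T, 2:F. ✗
2: no successors, so □◇(p → q) holds vacuously. ✓
3: successors {2, 3}; ◇(p → q) there: 2:F, 3:T. ✗
Satisfying worlds: {2}.

1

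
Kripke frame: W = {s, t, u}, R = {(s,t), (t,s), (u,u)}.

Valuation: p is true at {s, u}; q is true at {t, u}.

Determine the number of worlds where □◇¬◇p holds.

s: successors {t}; ◇¬◇p there: t:T. ✓
t: successors {s}; ◇¬◇p there: s:F. ✗
u: successors {u}; ◇¬◇p there: u:F. ✗
Satisfying worlds: {s}.

1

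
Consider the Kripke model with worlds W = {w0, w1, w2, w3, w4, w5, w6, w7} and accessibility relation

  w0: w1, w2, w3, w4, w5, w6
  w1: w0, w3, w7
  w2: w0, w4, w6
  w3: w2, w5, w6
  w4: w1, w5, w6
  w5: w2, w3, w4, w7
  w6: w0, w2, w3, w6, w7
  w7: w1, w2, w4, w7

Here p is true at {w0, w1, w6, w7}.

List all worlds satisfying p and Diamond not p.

w0: p is T, Diamond not p is T. ✓
w1: p is T, Diamond not p is T. ✓
w2: p is F, Diamond not p is T. ✗
w3: p is F, Diamond not p is T. ✗
w4: p is F, Diamond not p is T. ✗
w5: p is F, Diamond not p is T. ✗
w6: p is T, Diamond not p is T. ✓
w7: p is T, Diamond not p is T. ✓

{w0, w1, w6, w7}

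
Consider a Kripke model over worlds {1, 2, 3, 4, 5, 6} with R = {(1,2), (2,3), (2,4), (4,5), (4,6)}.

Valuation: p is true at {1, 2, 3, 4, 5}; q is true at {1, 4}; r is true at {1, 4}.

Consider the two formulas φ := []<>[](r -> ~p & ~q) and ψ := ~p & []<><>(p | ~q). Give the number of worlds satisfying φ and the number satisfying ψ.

4 and 1

For []<>[](r -> ~p & ~q):
1: successors {2}; <>[](r -> ~p & ~q) there: 2:T. ✓
2: successors {3, 4}; <>[](r -> ~p & ~q) there: 3:F, 4:T. ✗
3: no successors, so []<>[](r -> ~p & ~q) holds vacuously. ✓
4: successors {5, 6}; <>[](r -> ~p & ~q) there: 5:F, 6:F. ✗
5: no successors, so []<>[](r -> ~p & ~q) holds vacuously. ✓
6: no successors, so []<>[](r -> ~p & ~q) holds vacuously. ✓
— 4 worlds.
For ~p & []<><>(p | ~q):
1: ~p is F, []<><>(p | ~q) is T. ✗
2: ~p is F, []<><>(p | ~q) is F. ✗
3: ~p is F, []<><>(p | ~q) is T. ✗
4: ~p is F, []<><>(p | ~q) is F. ✗
5: ~p is F, []<><>(p | ~q) is T. ✗
6: ~p is T, []<><>(p | ~q) is T. ✓
— 1 world.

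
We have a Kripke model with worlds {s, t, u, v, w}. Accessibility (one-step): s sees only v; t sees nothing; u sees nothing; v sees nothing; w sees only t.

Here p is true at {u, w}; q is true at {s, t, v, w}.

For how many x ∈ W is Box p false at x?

2

s: successors {v}; p there: v:F. ✗
t: no successors, so Box p holds vacuously. ✓
u: no successors, so Box p holds vacuously. ✓
v: no successors, so Box p holds vacuously. ✓
w: successors {t}; p there: t:F. ✗
Satisfying worlds: {t, u, v}.
So Box p fails at the other 2 worlds.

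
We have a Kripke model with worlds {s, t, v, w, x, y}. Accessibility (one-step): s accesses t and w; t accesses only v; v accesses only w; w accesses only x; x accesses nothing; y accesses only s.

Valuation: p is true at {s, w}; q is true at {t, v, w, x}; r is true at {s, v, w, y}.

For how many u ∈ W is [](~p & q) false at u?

3

s: successors {t, w}; ~p & q there: t:T, w:F. ✗
t: successors {v}; ~p & q there: v:T. ✓
v: successors {w}; ~p & q there: w:F. ✗
w: successors {x}; ~p & q there: x:T. ✓
x: no successors, so [](~p & q) holds vacuously. ✓
y: successors {s}; ~p & q there: s:F. ✗
Satisfying worlds: {t, w, x}.
So [](~p & q) fails at the other 3 worlds.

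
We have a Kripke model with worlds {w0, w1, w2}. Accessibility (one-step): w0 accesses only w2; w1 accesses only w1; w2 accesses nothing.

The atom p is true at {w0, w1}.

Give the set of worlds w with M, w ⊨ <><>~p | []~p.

{w0, w2}

w0: <><>~p is F, []~p is T. ✓
w1: <><>~p is F, []~p is F. ✗
w2: <><>~p is F, []~p is T. ✓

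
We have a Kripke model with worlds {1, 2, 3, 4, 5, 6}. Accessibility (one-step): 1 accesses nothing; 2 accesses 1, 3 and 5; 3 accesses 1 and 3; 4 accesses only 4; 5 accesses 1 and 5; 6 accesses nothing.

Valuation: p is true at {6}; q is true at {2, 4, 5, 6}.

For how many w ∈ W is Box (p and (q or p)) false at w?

1: no successors, so Box (p and (q or p)) holds vacuously. ✓
2: successors {1, 3, 5}; p and (q or p) there: 1:F, 3:F, 5:F. ✗
3: successors {1, 3}; p and (q or p) there: 1:F, 3:F. ✗
4: successors {4}; p and (q or p) there: 4:F. ✗
5: successors {1, 5}; p and (q or p) there: 1:F, 5:F. ✗
6: no successors, so Box (p and (q or p)) holds vacuously. ✓
Satisfying worlds: {1, 6}.
So Box (p and (q or p)) fails at the other 4 worlds.

4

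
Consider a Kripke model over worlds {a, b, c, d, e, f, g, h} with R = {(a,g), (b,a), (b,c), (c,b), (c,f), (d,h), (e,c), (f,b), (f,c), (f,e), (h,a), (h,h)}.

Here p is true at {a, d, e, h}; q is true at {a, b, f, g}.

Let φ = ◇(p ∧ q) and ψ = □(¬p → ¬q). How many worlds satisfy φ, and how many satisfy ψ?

2 and 5

For ◇(p ∧ q):
a: successors {g}; p ∧ q there: g:F. ✗
b: successors {a, c}; p ∧ q there: a:T, c:F. ✓
c: successors {b, f}; p ∧ q there: b:F, f:F. ✗
d: successors {h}; p ∧ q there: h:F. ✗
e: successors {c}; p ∧ q there: c:F. ✗
f: successors {b, c, e}; p ∧ q there: b:F, c:F, e:F. ✗
g: no successors, so ◇(p ∧ q) fails. ✗
h: successors {a, h}; p ∧ q there: a:T, h:F. ✓
— 2 worlds.
For □(¬p → ¬q):
a: successors {g}; ¬p → ¬q there: g:F. ✗
b: successors {a, c}; ¬p → ¬q there: a:T, c:T. ✓
c: successors {b, f}; ¬p → ¬q there: b:F, f:F. ✗
d: successors {h}; ¬p → ¬q there: h:T. ✓
e: successors {c}; ¬p → ¬q there: c:T. ✓
f: successors {b, c, e}; ¬p → ¬q there: b:F, c:T, e:T. ✗
g: no successors, so □(¬p → ¬q) holds vacuously. ✓
h: successors {a, h}; ¬p → ¬q there: a:T, h:T. ✓
— 5 worlds.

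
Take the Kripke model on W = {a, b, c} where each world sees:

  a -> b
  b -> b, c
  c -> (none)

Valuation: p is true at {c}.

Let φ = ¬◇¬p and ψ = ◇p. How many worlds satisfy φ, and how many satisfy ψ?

1 and 1

For ¬◇¬p:
a: ◇¬p is T. ✗
b: ◇¬p is T. ✗
c: ◇¬p is F. ✓
— 1 world.
For ◇p:
a: successors {b}; p there: b:F. ✗
b: successors {b, c}; p there: b:F, c:T. ✓
c: no successors, so ◇p fails. ✗
— 1 world.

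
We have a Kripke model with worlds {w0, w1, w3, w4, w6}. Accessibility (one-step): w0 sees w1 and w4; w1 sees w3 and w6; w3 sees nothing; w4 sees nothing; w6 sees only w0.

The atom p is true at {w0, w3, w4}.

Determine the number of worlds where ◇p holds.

3

w0: successors {w1, w4}; p there: w1:F, w4:T. ✓
w1: successors {w3, w6}; p there: w3:T, w6:F. ✓
w3: no successors, so ◇p fails. ✗
w4: no successors, so ◇p fails. ✗
w6: successors {w0}; p there: w0:T. ✓
Satisfying worlds: {w0, w1, w6}.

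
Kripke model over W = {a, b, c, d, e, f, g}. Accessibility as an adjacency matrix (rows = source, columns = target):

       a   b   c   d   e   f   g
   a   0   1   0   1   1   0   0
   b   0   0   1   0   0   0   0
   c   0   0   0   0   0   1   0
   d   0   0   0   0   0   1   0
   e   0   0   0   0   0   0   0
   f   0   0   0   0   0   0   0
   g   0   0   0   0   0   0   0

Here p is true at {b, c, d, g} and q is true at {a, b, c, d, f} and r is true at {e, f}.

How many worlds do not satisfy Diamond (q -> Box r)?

3

a: successors {b, d, e}; q -> Box r there: b:F, d:T, e:T. ✓
b: successors {c}; q -> Box r there: c:T. ✓
c: successors {f}; q -> Box r there: f:T. ✓
d: successors {f}; q -> Box r there: f:T. ✓
e: no successors, so Diamond (q -> Box r) fails. ✗
f: no successors, so Diamond (q -> Box r) fails. ✗
g: no successors, so Diamond (q -> Box r) fails. ✗
Satisfying worlds: {a, b, c, d}.
So Diamond (q -> Box r) fails at the other 3 worlds.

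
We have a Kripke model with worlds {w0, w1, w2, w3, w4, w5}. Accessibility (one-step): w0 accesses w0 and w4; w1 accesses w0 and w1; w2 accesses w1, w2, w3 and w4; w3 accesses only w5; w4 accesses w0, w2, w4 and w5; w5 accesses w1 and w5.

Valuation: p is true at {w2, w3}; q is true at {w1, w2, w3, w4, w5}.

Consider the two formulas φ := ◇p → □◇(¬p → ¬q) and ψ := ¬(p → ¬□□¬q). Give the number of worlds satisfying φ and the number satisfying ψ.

4 and 0

For ◇p → □◇(¬p → ¬q):
w0: ◇p is F, □◇(¬p → ¬q) is T. ✓
w1: ◇p is F, □◇(¬p → ¬q) is T. ✓
w2: ◇p is T, □◇(¬p → ¬q) is F. ✗
w3: ◇p is F, □◇(¬p → ¬q) is F. ✓
w4: ◇p is T, □◇(¬p → ¬q) is F. ✗
w5: ◇p is F, □◇(¬p → ¬q) is F. ✓
— 4 worlds.
For ¬(p → ¬□□¬q):
w0: p → ¬□□¬q is T. ✗
w1: p → ¬□□¬q is T. ✗
w2: p → ¬□□¬q is T. ✗
w3: p → ¬□□¬q is T. ✗
w4: p → ¬□□¬q is T. ✗
w5: p → ¬□□¬q is T. ✗
— 0 worlds.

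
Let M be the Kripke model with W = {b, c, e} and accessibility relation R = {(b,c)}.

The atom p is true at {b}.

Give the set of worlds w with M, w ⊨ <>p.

b: successors {c}; p there: c:F. ✗
c: no successors, so <>p fails. ✗
e: no successors, so <>p fails. ✗

∅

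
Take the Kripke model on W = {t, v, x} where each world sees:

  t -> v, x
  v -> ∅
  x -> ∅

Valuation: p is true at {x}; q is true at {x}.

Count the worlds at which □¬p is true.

t: successors {v, x}; ¬p there: v:T, x:F. ✗
v: no successors, so □¬p holds vacuously. ✓
x: no successors, so □¬p holds vacuously. ✓
Satisfying worlds: {v, x}.

2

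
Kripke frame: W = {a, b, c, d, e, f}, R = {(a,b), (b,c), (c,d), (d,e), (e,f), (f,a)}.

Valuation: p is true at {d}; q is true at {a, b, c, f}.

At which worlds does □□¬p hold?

{a, c, d, e, f}

a: successors {b}; □¬p there: b:T. ✓
b: successors {c}; □¬p there: c:F. ✗
c: successors {d}; □¬p there: d:T. ✓
d: successors {e}; □¬p there: e:T. ✓
e: successors {f}; □¬p there: f:T. ✓
f: successors {a}; □¬p there: a:T. ✓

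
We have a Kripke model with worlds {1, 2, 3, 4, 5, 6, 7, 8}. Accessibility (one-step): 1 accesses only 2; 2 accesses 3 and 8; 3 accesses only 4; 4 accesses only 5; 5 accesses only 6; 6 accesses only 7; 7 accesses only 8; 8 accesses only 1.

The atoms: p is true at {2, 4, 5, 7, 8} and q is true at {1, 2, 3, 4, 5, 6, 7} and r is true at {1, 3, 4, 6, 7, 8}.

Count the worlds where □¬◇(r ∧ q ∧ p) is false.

1: successors {2}; ¬◇(r ∧ q ∧ p) there: 2:T. ✓
2: successors {3, 8}; ¬◇(r ∧ q ∧ p) there: 3:F, 8:T. ✗
3: successors {4}; ¬◇(r ∧ q ∧ p) there: 4:T. ✓
4: successors {5}; ¬◇(r ∧ q ∧ p) there: 5:T. ✓
5: successors {6}; ¬◇(r ∧ q ∧ p) there: 6:F. ✗
6: successors {7}; ¬◇(r ∧ q ∧ p) there: 7:T. ✓
7: successors {8}; ¬◇(r ∧ q ∧ p) there: 8:T. ✓
8: successors {1}; ¬◇(r ∧ q ∧ p) there: 1:T. ✓
Satisfying worlds: {1, 3, 4, 6, 7, 8}.
So □¬◇(r ∧ q ∧ p) fails at the other 2 worlds.

2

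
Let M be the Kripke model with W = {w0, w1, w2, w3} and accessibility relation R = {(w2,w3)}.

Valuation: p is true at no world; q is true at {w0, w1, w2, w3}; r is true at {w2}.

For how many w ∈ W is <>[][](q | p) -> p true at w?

3

w0: <>[][](q | p) is F, p is F. ✓
w1: <>[][](q | p) is F, p is F. ✓
w2: <>[][](q | p) is T, p is F. ✗
w3: <>[][](q | p) is F, p is F. ✓
Satisfying worlds: {w0, w1, w3}.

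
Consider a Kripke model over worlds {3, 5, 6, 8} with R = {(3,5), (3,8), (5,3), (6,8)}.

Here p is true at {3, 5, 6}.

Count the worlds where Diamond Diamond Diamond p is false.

3: successors {5, 8}; Diamond Diamond p there: 5:T, 8:F. ✓
5: successors {3}; Diamond Diamond p there: 3:T. ✓
6: successors {8}; Diamond Diamond p there: 8:F. ✗
8: no successors, so Diamond Diamond Diamond p fails. ✗
Satisfying worlds: {3, 5}.
So Diamond Diamond Diamond p fails at the other 2 worlds.

2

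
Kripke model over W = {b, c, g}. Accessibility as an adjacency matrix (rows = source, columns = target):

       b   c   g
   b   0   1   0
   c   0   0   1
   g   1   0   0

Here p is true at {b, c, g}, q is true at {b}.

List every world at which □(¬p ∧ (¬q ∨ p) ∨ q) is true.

b: successors {c}; ¬p ∧ (¬q ∨ p) ∨ q there: c:F. ✗
c: successors {g}; ¬p ∧ (¬q ∨ p) ∨ q there: g:F. ✗
g: successors {b}; ¬p ∧ (¬q ∨ p) ∨ q there: b:T. ✓

{g}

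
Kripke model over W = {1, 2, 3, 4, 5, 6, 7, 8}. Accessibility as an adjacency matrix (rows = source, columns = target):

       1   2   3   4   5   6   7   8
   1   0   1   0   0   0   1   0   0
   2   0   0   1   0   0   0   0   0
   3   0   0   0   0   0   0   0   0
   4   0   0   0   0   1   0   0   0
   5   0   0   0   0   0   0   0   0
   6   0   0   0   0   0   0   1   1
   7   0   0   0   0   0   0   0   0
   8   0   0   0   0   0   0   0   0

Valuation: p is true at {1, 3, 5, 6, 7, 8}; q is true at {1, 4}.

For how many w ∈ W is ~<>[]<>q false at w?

3

1: <>[]<>q is F. ✓
2: <>[]<>q is T. ✗
3: <>[]<>q is F. ✓
4: <>[]<>q is T. ✗
5: <>[]<>q is F. ✓
6: <>[]<>q is T. ✗
7: <>[]<>q is F. ✓
8: <>[]<>q is F. ✓
Satisfying worlds: {1, 3, 5, 7, 8}.
So ~<>[]<>q fails at the other 3 worlds.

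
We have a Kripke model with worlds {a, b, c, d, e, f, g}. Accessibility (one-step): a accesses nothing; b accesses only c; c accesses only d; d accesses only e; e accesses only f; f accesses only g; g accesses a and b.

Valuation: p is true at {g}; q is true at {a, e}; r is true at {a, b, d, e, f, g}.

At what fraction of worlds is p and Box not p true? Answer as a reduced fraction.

a: p is F, Box not p is T. ✗
b: p is F, Box not p is T. ✗
c: p is F, Box not p is T. ✗
d: p is F, Box not p is T. ✗
e: p is F, Box not p is T. ✗
f: p is F, Box not p is F. ✗
g: p is T, Box not p is T. ✓
That's 1 of 7 worlds, so 1/7.

1/7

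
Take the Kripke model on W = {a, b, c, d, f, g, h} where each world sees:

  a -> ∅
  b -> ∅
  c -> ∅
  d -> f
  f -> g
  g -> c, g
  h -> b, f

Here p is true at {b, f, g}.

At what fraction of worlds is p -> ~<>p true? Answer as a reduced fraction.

a: p is F, ~<>p is T. ✓
b: p is T, ~<>p is T. ✓
c: p is F, ~<>p is T. ✓
d: p is F, ~<>p is F. ✓
f: p is T, ~<>p is F. ✗
g: p is T, ~<>p is F. ✗
h: p is F, ~<>p is F. ✓
That's 5 of 7 worlds, so 5/7.

5/7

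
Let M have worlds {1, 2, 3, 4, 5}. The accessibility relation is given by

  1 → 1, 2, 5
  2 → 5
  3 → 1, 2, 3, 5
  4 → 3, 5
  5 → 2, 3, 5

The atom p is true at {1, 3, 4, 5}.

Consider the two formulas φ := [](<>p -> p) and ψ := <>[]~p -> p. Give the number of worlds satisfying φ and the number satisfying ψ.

For [](<>p -> p):
1: successors {1, 2, 5}; <>p -> p there: 1:T, 2:F, 5:T. ✗
2: successors {5}; <>p -> p there: 5:T. ✓
3: successors {1, 2, 3, 5}; <>p -> p there: 1:T, 2:F, 3:T, 5:T. ✗
4: successors {3, 5}; <>p -> p there: 3:T, 5:T. ✓
5: successors {2, 3, 5}; <>p -> p there: 2:F, 3:T, 5:T. ✗
— 2 worlds.
For <>[]~p -> p:
1: <>[]~p is F, p is T. ✓
2: <>[]~p is F, p is F. ✓
3: <>[]~p is F, p is T. ✓
4: <>[]~p is F, p is T. ✓
5: <>[]~p is F, p is T. ✓
— 5 worlds.

2 and 5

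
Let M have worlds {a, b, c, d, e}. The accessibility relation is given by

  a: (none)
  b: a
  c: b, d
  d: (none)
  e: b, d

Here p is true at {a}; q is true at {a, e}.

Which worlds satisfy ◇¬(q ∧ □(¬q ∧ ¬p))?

a: no successors, so ◇¬(q ∧ □(¬q ∧ ¬p)) fails. ✗
b: successors {a}; ¬(q ∧ □(¬q ∧ ¬p)) there: a:F. ✗
c: successors {b, d}; ¬(q ∧ □(¬q ∧ ¬p)) there: b:T, d:T. ✓
d: no successors, so ◇¬(q ∧ □(¬q ∧ ¬p)) fails. ✗
e: successors {b, d}; ¬(q ∧ □(¬q ∧ ¬p)) there: b:T, d:T. ✓

{c, e}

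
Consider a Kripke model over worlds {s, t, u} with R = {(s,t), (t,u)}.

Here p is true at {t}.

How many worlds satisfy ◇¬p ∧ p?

s: ◇¬p is F, p is F. ✗
t: ◇¬p is T, p is T. ✓
u: ◇¬p is F, p is F. ✗
Satisfying worlds: {t}.

1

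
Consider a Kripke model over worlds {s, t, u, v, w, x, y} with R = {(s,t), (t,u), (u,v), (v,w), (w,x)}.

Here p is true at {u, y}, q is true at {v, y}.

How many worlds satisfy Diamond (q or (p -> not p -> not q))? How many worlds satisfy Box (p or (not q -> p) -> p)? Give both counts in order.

5 and 6

For Diamond (q or (p -> not p -> not q)):
s: successors {t}; q or (p -> not p -> not q) there: t:T. ✓
t: successors {u}; q or (p -> not p -> not q) there: u:T. ✓
u: successors {v}; q or (p -> not p -> not q) there: v:T. ✓
v: successors {w}; q or (p -> not p -> not q) there: w:T. ✓
w: successors {x}; q or (p -> not p -> not q) there: x:T. ✓
x: no successors, so Diamond (q or (p -> not p -> not q)) fails. ✗
y: no successors, so Diamond (q or (p -> not p -> not q)) fails. ✗
— 5 worlds.
For Box (p or (not q -> p) -> p):
s: successors {t}; p or (not q -> p) -> p there: t:T. ✓
t: successors {u}; p or (not q -> p) -> p there: u:T. ✓
u: successors {v}; p or (not q -> p) -> p there: v:F. ✗
v: successors {w}; p or (not q -> p) -> p there: w:T. ✓
w: successors {x}; p or (not q -> p) -> p there: x:T. ✓
x: no successors, so Box (p or (not q -> p) -> p) holds vacuously. ✓
y: no successors, so Box (p or (not q -> p) -> p) holds vacuously. ✓
— 6 worlds.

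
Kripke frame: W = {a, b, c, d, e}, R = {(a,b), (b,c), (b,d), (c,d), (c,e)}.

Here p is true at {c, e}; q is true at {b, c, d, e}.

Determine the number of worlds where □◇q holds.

3

a: successors {b}; ◇q there: b:T. ✓
b: successors {c, d}; ◇q there: c:T, d:F. ✗
c: successors {d, e}; ◇q there: d:F, e:F. ✗
d: no successors, so □◇q holds vacuously. ✓
e: no successors, so □◇q holds vacuously. ✓
Satisfying worlds: {a, d, e}.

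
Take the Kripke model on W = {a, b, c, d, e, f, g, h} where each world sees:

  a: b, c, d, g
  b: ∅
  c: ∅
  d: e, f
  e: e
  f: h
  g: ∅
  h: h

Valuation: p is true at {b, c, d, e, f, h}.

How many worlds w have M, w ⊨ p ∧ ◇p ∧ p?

a: p is F, ◇p ∧ p is F. ✗
b: p is T, ◇p ∧ p is F. ✗
c: p is T, ◇p ∧ p is F. ✗
d: p is T, ◇p ∧ p is T. ✓
e: p is T, ◇p ∧ p is T. ✓
f: p is T, ◇p ∧ p is T. ✓
g: p is F, ◇p ∧ p is F. ✗
h: p is T, ◇p ∧ p is T. ✓
Satisfying worlds: {d, e, f, h}.

4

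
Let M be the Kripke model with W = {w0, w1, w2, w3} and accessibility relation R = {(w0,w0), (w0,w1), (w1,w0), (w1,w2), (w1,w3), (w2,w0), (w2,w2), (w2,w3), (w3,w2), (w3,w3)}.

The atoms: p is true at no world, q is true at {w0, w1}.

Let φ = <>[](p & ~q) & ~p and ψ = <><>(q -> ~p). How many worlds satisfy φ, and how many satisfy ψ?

0 and 4

For <>[](p & ~q) & ~p:
w0: <>[](p & ~q) is F, ~p is T. ✗
w1: <>[](p & ~q) is F, ~p is T. ✗
w2: <>[](p & ~q) is F, ~p is T. ✗
w3: <>[](p & ~q) is F, ~p is T. ✗
— 0 worlds.
For <><>(q -> ~p):
w0: successors {w0, w1}; <>(q -> ~p) there: w0:T, w1:T. ✓
w1: successors {w0, w2, w3}; <>(q -> ~p) there: w0:T, w2:T, w3:T. ✓
w2: successors {w0, w2, w3}; <>(q -> ~p) there: w0:T, w2:T, w3:T. ✓
w3: successors {w2, w3}; <>(q -> ~p) there: w2:T, w3:T. ✓
— 4 worlds.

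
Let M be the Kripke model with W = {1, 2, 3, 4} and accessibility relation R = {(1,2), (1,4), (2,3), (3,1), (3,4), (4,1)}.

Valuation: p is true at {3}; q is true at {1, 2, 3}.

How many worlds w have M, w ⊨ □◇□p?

1: successors {2, 4}; ◇□p there: 2:F, 4:F. ✗
2: successors {3}; ◇□p there: 3:F. ✗
3: successors {1, 4}; ◇□p there: 1:T, 4:F. ✗
4: successors {1}; ◇□p there: 1:T. ✓
Satisfying worlds: {4}.

1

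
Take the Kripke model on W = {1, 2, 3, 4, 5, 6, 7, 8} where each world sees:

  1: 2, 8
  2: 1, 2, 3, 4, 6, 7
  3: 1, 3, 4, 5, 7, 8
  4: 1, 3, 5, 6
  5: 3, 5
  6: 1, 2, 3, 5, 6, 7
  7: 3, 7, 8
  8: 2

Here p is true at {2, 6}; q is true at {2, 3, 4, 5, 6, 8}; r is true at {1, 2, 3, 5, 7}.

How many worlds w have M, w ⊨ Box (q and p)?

1: successors {2, 8}; q and p there: 2:T, 8:F. ✗
2: successors {1, 2, 3, 4, 6, 7}; q and p there: 1:F, 2:T, 3:F, 4:F, 6:T, 7:F. ✗
3: successors {1, 3, 4, 5, 7, 8}; q and p there: 1:F, 3:F, 4:F, 5:F, 7:F, 8:F. ✗
4: successors {1, 3, 5, 6}; q and p there: 1:F, 3:F, 5:F, 6:T. ✗
5: successors {3, 5}; q and p there: 3:F, 5:F. ✗
6: successors {1, 2, 3, 5, 6, 7}; q and p there: 1:F, 2:T, 3:F, 5:F, 6:T, 7:F. ✗
7: successors {3, 7, 8}; q and p there: 3:F, 7:F, 8:F. ✗
8: successors {2}; q and p there: 2:T. ✓
Satisfying worlds: {8}.

1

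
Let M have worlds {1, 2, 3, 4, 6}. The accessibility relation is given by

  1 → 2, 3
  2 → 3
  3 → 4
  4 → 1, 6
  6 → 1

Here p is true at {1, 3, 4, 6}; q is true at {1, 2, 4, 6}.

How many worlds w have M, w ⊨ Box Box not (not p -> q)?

1: successors {2, 3}; Box not (not p -> q) there: 2:F, 3:F. ✗
2: successors {3}; Box not (not p -> q) there: 3:F. ✗
3: successors {4}; Box not (not p -> q) there: 4:F. ✗
4: successors {1, 6}; Box not (not p -> q) there: 1:F, 6:F. ✗
6: successors {1}; Box not (not p -> q) there: 1:F. ✗
Satisfying worlds: ∅.

0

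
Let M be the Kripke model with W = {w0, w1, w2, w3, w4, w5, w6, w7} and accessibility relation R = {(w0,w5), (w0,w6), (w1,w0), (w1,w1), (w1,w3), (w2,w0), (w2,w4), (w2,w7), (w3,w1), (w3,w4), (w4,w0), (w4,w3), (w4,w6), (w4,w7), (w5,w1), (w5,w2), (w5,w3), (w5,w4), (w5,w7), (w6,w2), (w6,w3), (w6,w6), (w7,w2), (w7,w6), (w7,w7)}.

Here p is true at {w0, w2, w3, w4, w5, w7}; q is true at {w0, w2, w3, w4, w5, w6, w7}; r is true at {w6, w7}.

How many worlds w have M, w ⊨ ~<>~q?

5

w0: <>~q is F. ✓
w1: <>~q is T. ✗
w2: <>~q is F. ✓
w3: <>~q is T. ✗
w4: <>~q is F. ✓
w5: <>~q is T. ✗
w6: <>~q is F. ✓
w7: <>~q is F. ✓
Satisfying worlds: {w0, w2, w4, w6, w7}.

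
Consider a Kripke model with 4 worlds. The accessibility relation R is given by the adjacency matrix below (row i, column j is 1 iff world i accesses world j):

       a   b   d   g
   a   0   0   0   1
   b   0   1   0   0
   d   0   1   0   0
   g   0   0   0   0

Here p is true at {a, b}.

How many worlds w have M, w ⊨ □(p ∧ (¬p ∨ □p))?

3

a: successors {g}; p ∧ (¬p ∨ □p) there: g:F. ✗
b: successors {b}; p ∧ (¬p ∨ □p) there: b:T. ✓
d: successors {b}; p ∧ (¬p ∨ □p) there: b:T. ✓
g: no successors, so □(p ∧ (¬p ∨ □p)) holds vacuously. ✓
Satisfying worlds: {b, d, g}.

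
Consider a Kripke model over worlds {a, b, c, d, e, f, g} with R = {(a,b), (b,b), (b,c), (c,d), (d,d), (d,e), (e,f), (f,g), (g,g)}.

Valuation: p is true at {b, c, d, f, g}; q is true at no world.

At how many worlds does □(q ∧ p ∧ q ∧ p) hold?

0

a: successors {b}; q ∧ p ∧ q ∧ p there: b:F. ✗
b: successors {b, c}; q ∧ p ∧ q ∧ p there: b:F, c:F. ✗
c: successors {d}; q ∧ p ∧ q ∧ p there: d:F. ✗
d: successors {d, e}; q ∧ p ∧ q ∧ p there: d:F, e:F. ✗
e: successors {f}; q ∧ p ∧ q ∧ p there: f:F. ✗
f: successors {g}; q ∧ p ∧ q ∧ p there: g:F. ✗
g: successors {g}; q ∧ p ∧ q ∧ p there: g:F. ✗
Satisfying worlds: ∅.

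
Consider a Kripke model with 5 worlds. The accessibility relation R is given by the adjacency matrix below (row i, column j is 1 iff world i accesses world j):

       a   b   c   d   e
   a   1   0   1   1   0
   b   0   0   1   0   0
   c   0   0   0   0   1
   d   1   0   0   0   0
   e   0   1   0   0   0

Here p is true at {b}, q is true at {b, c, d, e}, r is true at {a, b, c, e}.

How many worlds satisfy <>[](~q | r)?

4

a: successors {a, c, d}; [](~q | r) there: a:F, c:T, d:T. ✓
b: successors {c}; [](~q | r) there: c:T. ✓
c: successors {e}; [](~q | r) there: e:T. ✓
d: successors {a}; [](~q | r) there: a:F. ✗
e: successors {b}; [](~q | r) there: b:T. ✓
Satisfying worlds: {a, b, c, e}.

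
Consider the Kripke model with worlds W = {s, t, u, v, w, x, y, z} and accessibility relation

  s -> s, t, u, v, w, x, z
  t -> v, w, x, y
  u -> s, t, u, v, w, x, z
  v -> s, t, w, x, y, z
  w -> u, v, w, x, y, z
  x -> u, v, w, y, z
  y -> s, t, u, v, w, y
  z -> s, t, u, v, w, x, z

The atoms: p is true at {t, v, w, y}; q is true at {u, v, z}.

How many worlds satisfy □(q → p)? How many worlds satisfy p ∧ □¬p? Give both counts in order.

For □(q → p):
s: successors {s, t, u, v, w, x, z}; q → p there: s:T, t:T, u:F, v:T, w:T, x:T, z:F. ✗
t: successors {v, w, x, y}; q → p there: v:T, w:T, x:T, y:T. ✓
u: successors {s, t, u, v, w, x, z}; q → p there: s:T, t:T, u:F, v:T, w:T, x:T, z:F. ✗
v: successors {s, t, w, x, y, z}; q → p there: s:T, t:T, w:T, x:T, y:T, z:F. ✗
w: successors {u, v, w, x, y, z}; q → p there: u:F, v:T, w:T, x:T, y:T, z:F. ✗
x: successors {u, v, w, y, z}; q → p there: u:F, v:T, w:T, y:T, z:F. ✗
y: successors {s, t, u, v, w, y}; q → p there: s:T, t:T, u:F, v:T, w:T, y:T. ✗
z: successors {s, t, u, v, w, x, z}; q → p there: s:T, t:T, u:F, v:T, w:T, x:T, z:F. ✗
— 1 world.
For p ∧ □¬p:
s: p is F, □¬p is F. ✗
t: p is T, □¬p is F. ✗
u: p is F, □¬p is F. ✗
v: p is T, □¬p is F. ✗
w: p is T, □¬p is F. ✗
x: p is F, □¬p is F. ✗
y: p is T, □¬p is F. ✗
z: p is F, □¬p is F. ✗
— 0 worlds.

1 and 0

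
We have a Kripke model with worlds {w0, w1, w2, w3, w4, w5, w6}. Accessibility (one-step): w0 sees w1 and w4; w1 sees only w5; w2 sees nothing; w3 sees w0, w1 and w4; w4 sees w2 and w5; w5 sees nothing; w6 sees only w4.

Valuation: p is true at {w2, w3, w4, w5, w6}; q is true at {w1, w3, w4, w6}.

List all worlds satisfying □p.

w0: successors {w1, w4}; p there: w1:F, w4:T. ✗
w1: successors {w5}; p there: w5:T. ✓
w2: no successors, so □p holds vacuously. ✓
w3: successors {w0, w1, w4}; p there: w0:F, w1:F, w4:T. ✗
w4: successors {w2, w5}; p there: w2:T, w5:T. ✓
w5: no successors, so □p holds vacuously. ✓
w6: successors {w4}; p there: w4:T. ✓

{w1, w2, w4, w5, w6}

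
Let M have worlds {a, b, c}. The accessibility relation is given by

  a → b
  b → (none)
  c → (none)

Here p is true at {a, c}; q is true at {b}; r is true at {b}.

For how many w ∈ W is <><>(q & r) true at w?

a: successors {b}; <>(q & r) there: b:F. ✗
b: no successors, so <><>(q & r) fails. ✗
c: no successors, so <><>(q & r) fails. ✗
Satisfying worlds: ∅.

0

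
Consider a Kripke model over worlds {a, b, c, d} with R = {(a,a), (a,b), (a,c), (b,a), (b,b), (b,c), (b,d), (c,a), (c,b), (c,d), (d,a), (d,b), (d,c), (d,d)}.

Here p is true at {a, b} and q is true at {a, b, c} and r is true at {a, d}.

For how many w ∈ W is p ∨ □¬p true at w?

2

a: p is T, □¬p is F. ✓
b: p is T, □¬p is F. ✓
c: p is F, □¬p is F. ✗
d: p is F, □¬p is F. ✗
Satisfying worlds: {a, b}.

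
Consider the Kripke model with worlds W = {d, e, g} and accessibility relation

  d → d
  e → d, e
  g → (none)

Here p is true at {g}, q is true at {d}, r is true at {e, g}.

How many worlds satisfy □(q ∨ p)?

2

d: successors {d}; q ∨ p there: d:T. ✓
e: successors {d, e}; q ∨ p there: d:T, e:F. ✗
g: no successors, so □(q ∨ p) holds vacuously. ✓
Satisfying worlds: {d, g}.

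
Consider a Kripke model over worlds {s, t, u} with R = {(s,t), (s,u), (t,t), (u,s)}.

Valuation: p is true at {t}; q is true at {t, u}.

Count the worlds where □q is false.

s: successors {t, u}; q there: t:T, u:T. ✓
t: successors {t}; q there: t:T. ✓
u: successors {s}; q there: s:F. ✗
Satisfying worlds: {s, t}.
So □q fails at the other 1 world.

1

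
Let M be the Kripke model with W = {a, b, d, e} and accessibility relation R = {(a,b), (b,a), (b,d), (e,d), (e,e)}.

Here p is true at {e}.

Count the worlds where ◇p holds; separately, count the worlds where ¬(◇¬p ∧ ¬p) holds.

For ◇p:
a: successors {b}; p there: b:F. ✗
b: successors {a, d}; p there: a:F, d:F. ✗
d: no successors, so ◇p fails. ✗
e: successors {d, e}; p there: d:F, e:T. ✓
— 1 world.
For ¬(◇¬p ∧ ¬p):
a: ◇¬p ∧ ¬p is T. ✗
b: ◇¬p ∧ ¬p is T. ✗
d: ◇¬p ∧ ¬p is F. ✓
e: ◇¬p ∧ ¬p is F. ✓
— 2 worlds.

1 and 2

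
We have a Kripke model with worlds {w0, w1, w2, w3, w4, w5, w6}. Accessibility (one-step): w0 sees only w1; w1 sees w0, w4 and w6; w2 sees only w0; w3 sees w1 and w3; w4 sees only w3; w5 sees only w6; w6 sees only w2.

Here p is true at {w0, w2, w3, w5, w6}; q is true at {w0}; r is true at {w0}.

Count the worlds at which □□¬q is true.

w0: successors {w1}; □¬q there: w1:F. ✗
w1: successors {w0, w4, w6}; □¬q there: w0:T, w4:T, w6:T. ✓
w2: successors {w0}; □¬q there: w0:T. ✓
w3: successors {w1, w3}; □¬q there: w1:F, w3:T. ✗
w4: successors {w3}; □¬q there: w3:T. ✓
w5: successors {w6}; □¬q there: w6:T. ✓
w6: successors {w2}; □¬q there: w2:F. ✗
Satisfying worlds: {w1, w2, w4, w5}.

4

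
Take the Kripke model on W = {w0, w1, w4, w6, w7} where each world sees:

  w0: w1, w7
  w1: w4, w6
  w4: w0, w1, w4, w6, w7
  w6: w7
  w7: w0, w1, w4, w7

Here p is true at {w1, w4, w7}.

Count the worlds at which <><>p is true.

5

w0: successors {w1, w7}; <>p there: w1:T, w7:T. ✓
w1: successors {w4, w6}; <>p there: w4:T, w6:T. ✓
w4: successors {w0, w1, w4, w6, w7}; <>p there: w0:T, w1:T, w4:T, w6:T, w7:T. ✓
w6: successors {w7}; <>p there: w7:T. ✓
w7: successors {w0, w1, w4, w7}; <>p there: w0:T, w1:T, w4:T, w7:T. ✓
Satisfying worlds: {w0, w1, w4, w6, w7}.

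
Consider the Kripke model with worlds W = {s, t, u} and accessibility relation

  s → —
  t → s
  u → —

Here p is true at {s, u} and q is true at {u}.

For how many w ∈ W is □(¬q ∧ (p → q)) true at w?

s: no successors, so □(¬q ∧ (p → q)) holds vacuously. ✓
t: successors {s}; ¬q ∧ (p → q) there: s:F. ✗
u: no successors, so □(¬q ∧ (p → q)) holds vacuously. ✓
Satisfying worlds: {s, u}.

2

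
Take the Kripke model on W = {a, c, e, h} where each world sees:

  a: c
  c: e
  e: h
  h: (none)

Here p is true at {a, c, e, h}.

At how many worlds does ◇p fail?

a: successors {c}; p there: c:T. ✓
c: successors {e}; p there: e:T. ✓
e: successors {h}; p there: h:T. ✓
h: no successors, so ◇p fails. ✗
Satisfying worlds: {a, c, e}.
So ◇p fails at the other 1 world.

1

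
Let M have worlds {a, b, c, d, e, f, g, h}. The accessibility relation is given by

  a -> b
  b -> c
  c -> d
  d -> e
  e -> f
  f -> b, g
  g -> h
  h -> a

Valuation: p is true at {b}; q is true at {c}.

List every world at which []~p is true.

a: successors {b}; ~p there: b:F. ✗
b: successors {c}; ~p there: c:T. ✓
c: successors {d}; ~p there: d:T. ✓
d: successors {e}; ~p there: e:T. ✓
e: successors {f}; ~p there: f:T. ✓
f: successors {b, g}; ~p there: b:F, g:T. ✗
g: successors {h}; ~p there: h:T. ✓
h: successors {a}; ~p there: a:T. ✓

{b, c, d, e, g, h}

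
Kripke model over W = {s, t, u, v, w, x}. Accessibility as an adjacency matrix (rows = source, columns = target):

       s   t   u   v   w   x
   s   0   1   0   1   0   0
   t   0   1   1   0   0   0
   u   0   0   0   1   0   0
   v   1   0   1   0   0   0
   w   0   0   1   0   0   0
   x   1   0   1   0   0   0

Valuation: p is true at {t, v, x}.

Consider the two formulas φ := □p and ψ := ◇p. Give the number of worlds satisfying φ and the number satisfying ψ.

For □p:
s: successors {t, v}; p there: t:T, v:T. ✓
t: successors {t, u}; p there: t:T, u:F. ✗
u: successors {v}; p there: v:T. ✓
v: successors {s, u}; p there: s:F, u:F. ✗
w: successors {u}; p there: u:F. ✗
x: successors {s, u}; p there: s:F, u:F. ✗
— 2 worlds.
For ◇p:
s: successors {t, v}; p there: t:T, v:T. ✓
t: successors {t, u}; p there: t:T, u:F. ✓
u: successors {v}; p there: v:T. ✓
v: successors {s, u}; p there: s:F, u:F. ✗
w: successors {u}; p there: u:F. ✗
x: successors {s, u}; p there: s:F, u:F. ✗
— 3 worlds.

2 and 3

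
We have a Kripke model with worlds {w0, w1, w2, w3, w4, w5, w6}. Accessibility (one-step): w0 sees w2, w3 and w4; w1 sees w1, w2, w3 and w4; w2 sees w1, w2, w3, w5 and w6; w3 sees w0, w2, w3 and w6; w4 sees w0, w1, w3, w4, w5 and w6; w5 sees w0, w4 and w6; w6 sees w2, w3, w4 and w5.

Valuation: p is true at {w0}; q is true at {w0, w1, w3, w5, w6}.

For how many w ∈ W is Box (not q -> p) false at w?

w0: successors {w2, w3, w4}; not q -> p there: w2:F, w3:T, w4:F. ✗
w1: successors {w1, w2, w3, w4}; not q -> p there: w1:T, w2:F, w3:T, w4:F. ✗
w2: successors {w1, w2, w3, w5, w6}; not q -> p there: w1:T, w2:F, w3:T, w5:T, w6:T. ✗
w3: successors {w0, w2, w3, w6}; not q -> p there: w0:T, w2:F, w3:T, w6:T. ✗
w4: successors {w0, w1, w3, w4, w5, w6}; not q -> p there: w0:T, w1:T, w3:T, w4:F, w5:T, w6:T. ✗
w5: successors {w0, w4, w6}; not q -> p there: w0:T, w4:F, w6:T. ✗
w6: successors {w2, w3, w4, w5}; not q -> p there: w2:F, w3:T, w4:F, w5:T. ✗
Satisfying worlds: ∅.
So Box (not q -> p) fails at the other 7 worlds.

7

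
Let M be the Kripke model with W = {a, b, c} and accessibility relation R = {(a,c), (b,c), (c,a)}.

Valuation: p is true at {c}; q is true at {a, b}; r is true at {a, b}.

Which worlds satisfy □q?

{c}

a: successors {c}; q there: c:F. ✗
b: successors {c}; q there: c:F. ✗
c: successors {a}; q there: a:T. ✓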